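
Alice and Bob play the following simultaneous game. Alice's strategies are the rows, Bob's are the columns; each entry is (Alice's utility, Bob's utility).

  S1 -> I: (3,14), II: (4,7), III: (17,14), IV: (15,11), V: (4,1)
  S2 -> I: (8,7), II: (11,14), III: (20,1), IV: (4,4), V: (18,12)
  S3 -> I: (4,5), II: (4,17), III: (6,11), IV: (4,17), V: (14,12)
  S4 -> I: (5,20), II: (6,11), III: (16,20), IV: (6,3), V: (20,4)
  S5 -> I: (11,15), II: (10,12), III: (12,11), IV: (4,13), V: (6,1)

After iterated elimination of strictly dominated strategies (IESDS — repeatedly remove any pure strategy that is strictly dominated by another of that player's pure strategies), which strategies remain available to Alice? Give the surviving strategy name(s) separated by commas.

S2, S5

Alice's strategy S3 is strictly dominated by S4 (I: 5>4, II: 6>4, III: 16>6, IV: 6>4, V: 20>14) and is removed.
Bob's strategy IV is strictly dominated by I (S1: 14>11, S2: 7>4, S4: 20>3, S5: 15>13) and is removed.
Alice's strategy S1 is strictly dominated by S2 (I: 8>3, II: 11>4, III: 20>17, V: 18>4) and is removed.
Column V is eliminated: II beats it against every remaining row (S2: 14>12, S4: 11>4, S5: 12>1).
Alice's strategy S4 is strictly dominated by S2 (I: 8>5, II: 11>6, III: 20>16) and is removed.
Column III is eliminated: I beats it against every remaining row (S2: 7>1, S5: 15>11).
Among the remaining strategies, none is strictly dominated by another pure strategy of the same player, so the elimination stops.
Surviving strategies — Alice: {S2, S5}; Bob: {I, II}.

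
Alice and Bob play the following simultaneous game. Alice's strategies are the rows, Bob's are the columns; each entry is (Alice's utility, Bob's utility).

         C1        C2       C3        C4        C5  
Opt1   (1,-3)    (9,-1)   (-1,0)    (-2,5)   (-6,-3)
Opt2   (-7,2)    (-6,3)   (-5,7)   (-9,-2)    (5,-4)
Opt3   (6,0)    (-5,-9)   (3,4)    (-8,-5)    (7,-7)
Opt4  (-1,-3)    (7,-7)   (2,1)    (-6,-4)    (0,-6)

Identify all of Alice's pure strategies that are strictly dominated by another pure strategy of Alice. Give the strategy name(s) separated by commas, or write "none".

Opt1: no other strategy beats it everywhere (Opt2 at C1 (1>-7); Opt3 at C2 (9>-5); Opt4 at C1 (1>-1)).
Opt3 strictly dominates Opt2 — C1: 6>-7, C2: -5>-6, C3: 3>-5, C4: -8>-9, C5: 7>5.
Nothing dominates Opt3: Opt1 at C1 (6>1); Opt2 at C1 (6>-7); Opt4 at C1 (6>-1).
Opt4 is not dominated — it holds its own against Opt1 at C3 (2>-1); Opt2 at C1 (-1>-7); Opt3 at C2 (7>-5).

Opt2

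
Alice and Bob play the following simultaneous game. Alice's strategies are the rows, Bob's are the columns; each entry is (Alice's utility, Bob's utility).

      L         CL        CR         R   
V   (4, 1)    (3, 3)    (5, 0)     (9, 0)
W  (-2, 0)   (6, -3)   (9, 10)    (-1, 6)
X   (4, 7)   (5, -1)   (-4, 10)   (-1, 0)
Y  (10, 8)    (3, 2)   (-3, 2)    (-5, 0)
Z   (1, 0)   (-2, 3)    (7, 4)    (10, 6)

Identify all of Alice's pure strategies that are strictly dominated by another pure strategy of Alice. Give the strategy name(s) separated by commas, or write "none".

V: no other strategy beats it everywhere (W at L (4>-2); X at L (4=4); Y at CL (3=3); Z at L (4>1)).
W is not dominated — it holds its own against V at CL (6>3); X at CL (6>5); Y at CL (6>3); Z at CL (6>-2).
Nothing dominates X: V at L (4=4); W at L (4>-2); Y at CL (5>3); Z at L (4>1).
Nothing dominates Y: V at L (10>4); W at L (10>-2); X at L (10>4); Z at L (10>1).
Z is not dominated — it holds its own against V at CR (7>5); W at L (1>-2); X at CR (7>-4); Y at CR (7>-3).

none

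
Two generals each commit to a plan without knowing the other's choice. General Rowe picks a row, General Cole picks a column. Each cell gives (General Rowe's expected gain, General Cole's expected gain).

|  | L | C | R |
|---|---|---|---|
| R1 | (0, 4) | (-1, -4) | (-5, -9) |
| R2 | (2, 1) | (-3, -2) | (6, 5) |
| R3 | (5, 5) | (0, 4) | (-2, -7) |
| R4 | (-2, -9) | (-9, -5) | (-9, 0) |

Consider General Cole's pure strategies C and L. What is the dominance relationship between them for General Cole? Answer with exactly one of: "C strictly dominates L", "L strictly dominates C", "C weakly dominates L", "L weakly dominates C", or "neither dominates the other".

neither dominates the other

Compare C to L across each opponent action: R1: -4<4, R2: -2<1, R3: 4<5, R4: -5>-9.
C does better at R4 but worse at R1, R2, R3; neither strategy dominates the other.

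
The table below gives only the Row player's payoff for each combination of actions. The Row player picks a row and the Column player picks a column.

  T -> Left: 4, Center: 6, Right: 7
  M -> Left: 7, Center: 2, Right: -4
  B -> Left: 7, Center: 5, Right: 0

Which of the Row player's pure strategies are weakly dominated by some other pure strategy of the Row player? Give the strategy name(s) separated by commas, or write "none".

M

T: no other strategy beats it everywhere (M at Center (6>2); B at Center (6>5)).
M is weakly dominated by B (Left: 7=7, Center: 5>2, Right: 0>-4).
B: no other strategy beats it everywhere (T at Left (7>4); M at Center (5>2)).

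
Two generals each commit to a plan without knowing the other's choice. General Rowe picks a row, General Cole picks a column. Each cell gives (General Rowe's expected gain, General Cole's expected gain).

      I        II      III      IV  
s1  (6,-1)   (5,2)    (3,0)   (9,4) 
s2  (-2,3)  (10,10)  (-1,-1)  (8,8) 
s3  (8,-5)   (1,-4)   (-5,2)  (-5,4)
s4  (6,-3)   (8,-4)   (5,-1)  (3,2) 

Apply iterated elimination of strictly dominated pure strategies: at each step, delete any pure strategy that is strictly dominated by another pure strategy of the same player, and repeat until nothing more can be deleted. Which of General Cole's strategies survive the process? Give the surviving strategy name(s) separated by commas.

For General Cole, IV strictly dominates I on the remaining rows (s1: 4>-1, s2: 8>3, s3: 4>-5, s4: 2>-3); eliminate I.
For General Rowe, s1 strictly dominates s3 on the remaining columns (II: 5>1, III: 3>-5, IV: 9>-5); eliminate s3.
General Cole's strategy III is strictly dominated by IV (s1: 4>0, s2: 8>-1, s4: 2>-1) and is removed.
For General Rowe, s2 strictly dominates s4 on the remaining columns (II: 10>8, IV: 8>3); eliminate s4.
Among the remaining strategies, none is strictly dominated by another pure strategy of the same player, so the elimination stops.
Surviving strategies — General Rowe: {s1, s2}; General Cole: {II, IV}.

II, IV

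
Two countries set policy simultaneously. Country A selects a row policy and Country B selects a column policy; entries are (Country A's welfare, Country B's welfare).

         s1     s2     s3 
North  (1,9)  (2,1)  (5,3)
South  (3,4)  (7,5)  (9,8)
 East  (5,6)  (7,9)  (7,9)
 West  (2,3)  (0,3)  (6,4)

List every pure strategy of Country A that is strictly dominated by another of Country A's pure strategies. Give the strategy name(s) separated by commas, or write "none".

South strictly dominates North — s1: 3>1, s2: 7>2, s3: 9>5.
Nothing dominates South: North at s1 (3>1); East at s2 (7=7); West at s1 (3>2).
East: no other strategy beats it everywhere (North at s1 (5>1); South at s1 (5>3); West at s1 (5>2)).
South strictly dominates West — s1: 3>2, s2: 7>0, s3: 9>6.

North, West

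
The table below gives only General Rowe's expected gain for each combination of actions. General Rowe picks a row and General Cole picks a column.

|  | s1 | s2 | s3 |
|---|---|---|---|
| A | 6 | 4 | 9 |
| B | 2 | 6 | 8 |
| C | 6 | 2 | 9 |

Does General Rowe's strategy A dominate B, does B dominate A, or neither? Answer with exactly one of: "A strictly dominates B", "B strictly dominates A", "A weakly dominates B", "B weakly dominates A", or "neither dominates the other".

Compare A to B across each opponent action: s1: 6>2, s2: 4<6, s3: 9>8.
A does better at s1, s3 but worse at s2; neither strategy dominates the other.

neither dominates the other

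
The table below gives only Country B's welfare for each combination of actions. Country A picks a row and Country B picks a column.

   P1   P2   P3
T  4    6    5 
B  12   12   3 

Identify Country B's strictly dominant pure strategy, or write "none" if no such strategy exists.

none

P1 fails to dominate P2 at T (4<6).
P2 fails to dominate P1 at B (12=12).
P3 fails to dominate P1 at B (3<12).
No single strategy dominates all the others.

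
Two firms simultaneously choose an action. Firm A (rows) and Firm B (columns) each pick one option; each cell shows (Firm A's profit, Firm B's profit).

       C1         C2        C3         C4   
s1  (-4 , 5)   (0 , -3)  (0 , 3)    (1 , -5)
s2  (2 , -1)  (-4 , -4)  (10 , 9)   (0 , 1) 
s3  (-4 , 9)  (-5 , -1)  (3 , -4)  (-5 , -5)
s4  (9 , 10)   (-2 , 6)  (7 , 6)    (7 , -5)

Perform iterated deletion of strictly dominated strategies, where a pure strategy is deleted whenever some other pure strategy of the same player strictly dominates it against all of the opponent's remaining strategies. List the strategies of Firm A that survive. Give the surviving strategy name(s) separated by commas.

s2, s4

For Firm A, s2 strictly dominates s3 on the remaining columns (C1: 2>-4, C2: -4>-5, C3: 10>3, C4: 0>-5); eliminate s3.
Firm B's strategy C2 is strictly dominated by C1 (s1: 5>-3, s2: -1>-4, s4: 10>6) and is removed.
Row s1 is eliminated: s4 beats it against every remaining column (C1: 9>-4, C3: 7>0, C4: 7>1).
Firm B's strategy C4 is strictly dominated by C3 (s2: 9>1, s4: 6>-5) and is removed.
Among the remaining strategies, none is strictly dominated by another pure strategy of the same player, so the elimination stops.
Surviving strategies — Firm A: {s2, s4}; Firm B: {C1, C3}.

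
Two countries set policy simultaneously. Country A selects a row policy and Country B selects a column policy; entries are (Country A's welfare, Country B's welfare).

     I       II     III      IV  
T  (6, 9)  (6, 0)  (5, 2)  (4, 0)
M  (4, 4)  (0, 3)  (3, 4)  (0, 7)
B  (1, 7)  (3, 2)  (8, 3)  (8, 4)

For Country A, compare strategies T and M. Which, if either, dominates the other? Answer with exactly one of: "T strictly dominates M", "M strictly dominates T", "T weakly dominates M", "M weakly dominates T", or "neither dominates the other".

T strictly dominates M

Compare T to M across each opponent action: I: 6>4, II: 6>0, III: 5>3, IV: 4>0.
T gives a strictly higher payoff against each opponent action, so T strictly dominates M.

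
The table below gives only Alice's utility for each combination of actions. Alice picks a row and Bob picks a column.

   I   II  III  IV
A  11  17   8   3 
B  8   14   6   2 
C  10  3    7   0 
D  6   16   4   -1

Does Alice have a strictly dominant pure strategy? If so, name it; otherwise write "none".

A

A vs B: I: 11>8, II: 17>14, III: 8>6, IV: 3>2.
A vs C: I: 11>10, II: 17>3, III: 8>7, IV: 3>0.
A vs D: I: 11>6, II: 17>16, III: 8>4, IV: 3>-1.
A strictly beats every other strategy against every opponent action, so it is strictly dominant.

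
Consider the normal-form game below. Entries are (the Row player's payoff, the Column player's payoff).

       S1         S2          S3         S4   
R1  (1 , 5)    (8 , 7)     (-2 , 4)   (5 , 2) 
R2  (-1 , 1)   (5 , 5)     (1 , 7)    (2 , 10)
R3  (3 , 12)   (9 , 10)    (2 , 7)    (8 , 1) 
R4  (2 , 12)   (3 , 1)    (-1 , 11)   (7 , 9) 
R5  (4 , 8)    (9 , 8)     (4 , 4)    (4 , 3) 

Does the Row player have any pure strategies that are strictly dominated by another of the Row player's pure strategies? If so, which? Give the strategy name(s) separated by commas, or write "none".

R1, R2, R4

R1 is strictly dominated by R3 (S1: 3>1, S2: 9>8, S3: 2>-2, S4: 8>5).
R2: dominated, since R3 does at least as well everywhere (S1: 3>-1, S2: 9>5, S3: 2>1, S4: 8>2).
R3: no other strategy beats it everywhere (R1 at S1 (3>1); R2 at S1 (3>-1); R4 at S1 (3>2); R5 at S2 (9=9)).
R3 strictly dominates R4 — S1: 3>2, S2: 9>3, S3: 2>-1, S4: 8>7.
Nothing dominates R5: R1 at S1 (4>1); R2 at S1 (4>-1); R3 at S1 (4>3); R4 at S1 (4>2).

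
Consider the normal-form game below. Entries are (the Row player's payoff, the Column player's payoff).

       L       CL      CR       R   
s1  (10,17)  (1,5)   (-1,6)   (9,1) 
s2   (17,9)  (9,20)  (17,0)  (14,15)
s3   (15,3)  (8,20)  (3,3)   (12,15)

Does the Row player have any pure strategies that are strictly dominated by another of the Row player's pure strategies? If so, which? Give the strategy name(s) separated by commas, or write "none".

s1, s3

s1: dominated, since s2 does at least as well everywhere (L: 17>10, CL: 9>1, CR: 17>-1, R: 14>9).
s2 is not dominated — it holds its own against s1 at L (17>10); s3 at L (17>15).
s2 strictly dominates s3 — L: 17>15, CL: 9>8, CR: 17>3, R: 14>12.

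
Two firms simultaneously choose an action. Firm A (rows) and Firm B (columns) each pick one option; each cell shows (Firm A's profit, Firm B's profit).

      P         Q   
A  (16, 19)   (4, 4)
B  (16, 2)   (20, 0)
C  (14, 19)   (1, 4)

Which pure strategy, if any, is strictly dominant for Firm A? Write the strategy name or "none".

A fails to dominate B at P (16=16).
B fails to dominate A at P (16=16).
C fails to dominate A at P (14<16).
No single strategy dominates all the others.

none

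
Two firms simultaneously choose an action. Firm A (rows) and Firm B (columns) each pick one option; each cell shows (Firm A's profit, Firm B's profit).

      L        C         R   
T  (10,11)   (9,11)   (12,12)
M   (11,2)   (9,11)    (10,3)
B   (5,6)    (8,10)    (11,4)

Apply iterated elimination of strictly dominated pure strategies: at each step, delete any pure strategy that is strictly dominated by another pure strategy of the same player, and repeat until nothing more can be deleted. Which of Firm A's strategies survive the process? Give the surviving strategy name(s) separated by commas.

T, M

For Firm A, T strictly dominates B on the remaining columns (L: 10>5, C: 9>8, R: 12>11); eliminate B.
Column L is eliminated: R beats it against every remaining row (T: 12>11, M: 3>2).
Among the remaining strategies, none is strictly dominated by another pure strategy of the same player, so the elimination stops.
Surviving strategies — Firm A: {T, M}; Firm B: {C, R}.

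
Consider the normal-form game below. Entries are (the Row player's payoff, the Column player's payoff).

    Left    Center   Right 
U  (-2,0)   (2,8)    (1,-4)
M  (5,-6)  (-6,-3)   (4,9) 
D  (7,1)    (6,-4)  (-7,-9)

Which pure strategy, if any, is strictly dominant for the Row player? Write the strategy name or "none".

U fails to dominate M at Left (-2<5).
M fails to dominate U at Center (-6<2).
D fails to dominate U at Right (-7<1).
No single strategy dominates all the others.

none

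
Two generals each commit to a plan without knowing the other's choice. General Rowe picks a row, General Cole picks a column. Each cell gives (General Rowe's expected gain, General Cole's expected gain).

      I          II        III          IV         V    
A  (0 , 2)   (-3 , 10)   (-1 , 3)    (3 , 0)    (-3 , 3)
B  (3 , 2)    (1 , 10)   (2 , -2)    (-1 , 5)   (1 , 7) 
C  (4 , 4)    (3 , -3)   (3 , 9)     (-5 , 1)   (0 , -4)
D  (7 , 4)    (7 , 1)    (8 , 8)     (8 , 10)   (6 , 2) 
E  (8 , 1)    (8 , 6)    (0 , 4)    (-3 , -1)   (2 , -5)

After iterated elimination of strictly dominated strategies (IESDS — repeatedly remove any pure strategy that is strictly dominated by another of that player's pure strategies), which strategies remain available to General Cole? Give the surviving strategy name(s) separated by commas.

General Rowe's strategy A is strictly dominated by D (I: 7>0, II: 7>-3, III: 8>-1, IV: 8>3, V: 6>-3) and is removed.
For General Rowe, D strictly dominates B on the remaining columns (I: 7>3, II: 7>1, III: 8>2, IV: 8>-1, V: 6>1); eliminate B.
For General Rowe, D strictly dominates C on the remaining columns (I: 7>4, II: 7>3, III: 8>3, IV: 8>-5, V: 6>0); eliminate C.
General Cole's strategy I is strictly dominated by III (D: 8>4, E: 4>1) and is removed.
Column V is eliminated: III beats it against every remaining row (D: 8>2, E: 4>-5).
Among the remaining strategies, none is strictly dominated by another pure strategy of the same player, so the elimination stops.
Surviving strategies — General Rowe: {D, E}; General Cole: {II, III, IV}.

II, III, IV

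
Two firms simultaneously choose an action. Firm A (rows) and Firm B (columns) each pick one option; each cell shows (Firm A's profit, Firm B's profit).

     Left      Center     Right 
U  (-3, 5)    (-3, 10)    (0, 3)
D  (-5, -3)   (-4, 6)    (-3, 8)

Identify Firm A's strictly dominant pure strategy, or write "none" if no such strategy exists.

U

U vs D: Left: -3>-5, Center: -3>-4, Right: 0>-3.
U strictly beats every other strategy against every opponent action, so it is strictly dominant.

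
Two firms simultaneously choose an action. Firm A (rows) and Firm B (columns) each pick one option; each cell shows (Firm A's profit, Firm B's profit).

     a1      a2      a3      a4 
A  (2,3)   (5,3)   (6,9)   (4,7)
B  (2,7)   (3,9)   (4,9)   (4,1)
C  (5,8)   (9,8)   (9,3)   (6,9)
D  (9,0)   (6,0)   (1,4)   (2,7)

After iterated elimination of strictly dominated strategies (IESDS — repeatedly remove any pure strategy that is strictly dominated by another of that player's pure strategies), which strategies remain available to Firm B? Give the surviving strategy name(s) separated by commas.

a4

Row A is eliminated: C beats it against every remaining column (a1: 5>2, a2: 9>5, a3: 9>6, a4: 6>4).
Firm A's strategy B is strictly dominated by C (a1: 5>2, a2: 9>3, a3: 9>4, a4: 6>4) and is removed.
Firm B's strategy a1 is strictly dominated by a4 (C: 9>8, D: 7>0) and is removed.
Firm A's strategy D is strictly dominated by C (a2: 9>6, a3: 9>1, a4: 6>2) and is removed.
Column a2 is eliminated: a4 beats it against every remaining row (C: 9>8).
Firm B's strategy a3 is strictly dominated by a4 (C: 9>3) and is removed.
Among the remaining strategies, none is strictly dominated by another pure strategy of the same player, so the elimination stops.
Surviving strategies — Firm A: {C}; Firm B: {a4}.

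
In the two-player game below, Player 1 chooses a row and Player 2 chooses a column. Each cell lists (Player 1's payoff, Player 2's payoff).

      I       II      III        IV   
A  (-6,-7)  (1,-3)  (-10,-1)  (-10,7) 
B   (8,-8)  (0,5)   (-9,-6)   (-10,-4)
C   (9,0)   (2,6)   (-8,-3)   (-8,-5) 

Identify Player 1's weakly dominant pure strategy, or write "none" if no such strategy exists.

C

C vs A: I: 9>-6, II: 2>1, III: -8>-10, IV: -8>-10.
C vs B: I: 9>8, II: 2>0, III: -8>-9, IV: -8>-10.
C is at least as good as every other strategy against every opponent action, so it is weakly dominant.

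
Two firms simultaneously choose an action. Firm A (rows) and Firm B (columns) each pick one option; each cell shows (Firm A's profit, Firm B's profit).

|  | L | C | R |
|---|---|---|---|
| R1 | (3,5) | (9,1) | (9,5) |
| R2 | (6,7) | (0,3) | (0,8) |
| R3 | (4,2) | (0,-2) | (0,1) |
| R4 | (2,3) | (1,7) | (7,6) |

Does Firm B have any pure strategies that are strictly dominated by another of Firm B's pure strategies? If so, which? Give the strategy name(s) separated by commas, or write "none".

L: no other strategy beats it everywhere (C at R1 (5>1); R at R1 (5=5)).
Nothing dominates C: L at R4 (7>3); R at R4 (7>6).
Nothing dominates R: L at R1 (5=5); C at R1 (5>1).

none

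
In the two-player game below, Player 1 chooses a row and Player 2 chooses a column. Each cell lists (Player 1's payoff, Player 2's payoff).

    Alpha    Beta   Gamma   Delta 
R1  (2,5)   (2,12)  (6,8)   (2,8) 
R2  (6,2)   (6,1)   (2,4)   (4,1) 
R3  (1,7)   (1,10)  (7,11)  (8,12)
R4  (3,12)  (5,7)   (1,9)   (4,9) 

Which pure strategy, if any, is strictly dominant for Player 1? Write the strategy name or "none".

none

R1 fails to dominate R2 at Alpha (2<6).
R2 fails to dominate R1 at Gamma (2<6).
R3 fails to dominate R1 at Alpha (1<2).
R4 fails to dominate R1 at Gamma (1<6).
No single strategy dominates all the others.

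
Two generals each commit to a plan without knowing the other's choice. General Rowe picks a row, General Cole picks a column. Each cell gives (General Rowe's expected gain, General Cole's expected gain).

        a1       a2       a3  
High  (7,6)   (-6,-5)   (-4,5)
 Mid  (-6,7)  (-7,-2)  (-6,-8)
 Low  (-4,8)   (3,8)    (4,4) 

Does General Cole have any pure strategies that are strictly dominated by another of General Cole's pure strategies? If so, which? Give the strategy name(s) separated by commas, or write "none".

a3

Nothing dominates a1: a2 at High (6>-5); a3 at High (6>5).
a2 is not dominated — it holds its own against a1 at Low (8=8); a3 at Mid (-2>-8).
a1 strictly dominates a3 — High: 6>5, Mid: 7>-8, Low: 8>4.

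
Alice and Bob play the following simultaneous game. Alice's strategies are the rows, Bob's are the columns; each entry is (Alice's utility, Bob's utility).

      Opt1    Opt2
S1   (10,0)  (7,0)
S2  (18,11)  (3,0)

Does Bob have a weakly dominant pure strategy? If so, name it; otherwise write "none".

Opt1

Opt1 vs Opt2: S1: 0=0, S2: 11>0.
Opt1 is at least as good as every other strategy against every opponent action, so it is weakly dominant.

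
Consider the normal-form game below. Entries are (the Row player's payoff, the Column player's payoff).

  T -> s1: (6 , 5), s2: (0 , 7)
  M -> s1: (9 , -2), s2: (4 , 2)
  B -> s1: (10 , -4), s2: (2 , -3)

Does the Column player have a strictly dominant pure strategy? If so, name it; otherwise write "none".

s2

s2 vs s1: T: 7>5, M: 2>-2, B: -3>-4.
s2 strictly beats every other strategy against every opponent action, so it is strictly dominant.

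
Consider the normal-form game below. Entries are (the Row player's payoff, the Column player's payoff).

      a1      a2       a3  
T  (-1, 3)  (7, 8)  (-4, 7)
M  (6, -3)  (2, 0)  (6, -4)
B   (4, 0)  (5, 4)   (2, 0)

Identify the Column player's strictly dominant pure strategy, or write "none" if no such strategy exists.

a2 vs a1: T: 8>3, M: 0>-3, B: 4>0.
a2 vs a3: T: 8>7, M: 0>-4, B: 4>0.
a2 strictly beats every other strategy against every opponent action, so it is strictly dominant.

a2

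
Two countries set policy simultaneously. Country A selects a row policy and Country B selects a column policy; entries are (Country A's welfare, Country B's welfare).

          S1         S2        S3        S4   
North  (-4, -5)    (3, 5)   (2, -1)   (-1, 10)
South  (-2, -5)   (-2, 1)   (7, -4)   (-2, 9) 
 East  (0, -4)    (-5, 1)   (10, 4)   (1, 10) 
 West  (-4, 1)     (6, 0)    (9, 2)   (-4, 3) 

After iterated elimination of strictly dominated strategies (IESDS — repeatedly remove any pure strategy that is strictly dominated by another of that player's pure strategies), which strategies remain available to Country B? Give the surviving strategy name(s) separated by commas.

S4

Country B's strategy S1 is strictly dominated by S3 (North: -1>-5, South: -4>-5, East: 4>-4, West: 2>1) and is removed.
Column S2 is eliminated: S4 beats it against every remaining row (North: 10>5, South: 9>1, East: 10>1, West: 3>0).
Row North is eliminated: East beats it against every remaining column (S3: 10>2, S4: 1>-1).
Row South is eliminated: East beats it against every remaining column (S3: 10>7, S4: 1>-2).
For Country A, East strictly dominates West on the remaining columns (S3: 10>9, S4: 1>-4); eliminate West.
Column S3 is eliminated: S4 beats it against every remaining row (East: 10>4).
Among the remaining strategies, none is strictly dominated by another pure strategy of the same player, so the elimination stops.
Surviving strategies — Country A: {East}; Country B: {S4}.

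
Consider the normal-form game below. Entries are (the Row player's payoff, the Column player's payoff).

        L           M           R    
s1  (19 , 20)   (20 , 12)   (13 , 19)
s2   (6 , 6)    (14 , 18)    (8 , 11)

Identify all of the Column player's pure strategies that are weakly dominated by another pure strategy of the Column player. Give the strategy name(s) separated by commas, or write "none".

L is not dominated — it holds its own against M at s1 (20>12); R at s1 (20>19).
M is not dominated — it holds its own against L at s2 (18>6); R at s2 (18>11).
R: no other strategy beats it everywhere (L at s2 (11>6); M at s1 (19>12)).

none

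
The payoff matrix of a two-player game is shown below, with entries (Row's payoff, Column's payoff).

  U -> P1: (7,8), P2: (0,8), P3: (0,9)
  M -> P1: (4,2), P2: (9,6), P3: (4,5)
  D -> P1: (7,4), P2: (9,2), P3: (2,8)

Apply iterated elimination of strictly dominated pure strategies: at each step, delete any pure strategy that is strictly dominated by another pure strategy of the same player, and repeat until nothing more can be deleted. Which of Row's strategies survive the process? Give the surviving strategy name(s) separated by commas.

M, D

Column's strategy P1 is strictly dominated by P3 (U: 9>8, M: 5>2, D: 8>4) and is removed.
Row U is eliminated: M beats it against every remaining column (P2: 9>0, P3: 4>0).
Among the remaining strategies, none is strictly dominated by another pure strategy of the same player, so the elimination stops.
Surviving strategies — Row: {M, D}; Column: {P2, P3}.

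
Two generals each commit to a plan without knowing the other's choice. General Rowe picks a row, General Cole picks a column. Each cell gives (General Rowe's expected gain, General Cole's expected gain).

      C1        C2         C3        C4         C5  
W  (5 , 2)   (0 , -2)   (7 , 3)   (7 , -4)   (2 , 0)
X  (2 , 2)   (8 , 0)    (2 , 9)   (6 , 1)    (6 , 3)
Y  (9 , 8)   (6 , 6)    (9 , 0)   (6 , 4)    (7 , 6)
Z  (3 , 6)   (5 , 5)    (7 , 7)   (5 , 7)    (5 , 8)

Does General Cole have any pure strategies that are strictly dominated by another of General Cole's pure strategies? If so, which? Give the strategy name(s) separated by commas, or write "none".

C2, C4

Nothing dominates C1: C2 at W (2>-2); C3 at Y (8>0); C4 at W (2>-4); C5 at W (2>0).
C1 strictly dominates C2 — W: 2>-2, X: 2>0, Y: 8>6, Z: 6>5.
C3: no other strategy beats it everywhere (C1 at W (3>2); C2 at W (3>-2); C4 at W (3>-4); C5 at W (3>0)).
C5 strictly dominates C4 — W: 0>-4, X: 3>1, Y: 6>4, Z: 8>7.
C5: no other strategy beats it everywhere (C1 at X (3>2); C2 at W (0>-2); C3 at Y (6>0); C4 at W (0>-4)).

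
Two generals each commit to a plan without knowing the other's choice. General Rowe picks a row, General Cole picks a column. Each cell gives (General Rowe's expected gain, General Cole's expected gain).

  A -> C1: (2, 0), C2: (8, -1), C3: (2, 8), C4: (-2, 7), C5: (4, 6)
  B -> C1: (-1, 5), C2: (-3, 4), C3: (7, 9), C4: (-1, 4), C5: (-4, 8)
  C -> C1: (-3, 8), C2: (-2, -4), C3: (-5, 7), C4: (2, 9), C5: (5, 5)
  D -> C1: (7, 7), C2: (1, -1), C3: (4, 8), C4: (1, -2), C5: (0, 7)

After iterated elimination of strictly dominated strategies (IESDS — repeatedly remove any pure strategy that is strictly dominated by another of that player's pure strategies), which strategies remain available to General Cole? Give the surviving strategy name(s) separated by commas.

Column C2 is eliminated: C1 beats it against every remaining row (A: 0>-1, B: 5>4, C: 8>-4, D: 7>-1).
Column C5 is eliminated: C3 beats it against every remaining row (A: 8>6, B: 9>8, C: 7>5, D: 8>7).
For General Rowe, D strictly dominates A on the remaining columns (C1: 7>2, C3: 4>2, C4: 1>-2); eliminate A.
Among the remaining strategies, none is strictly dominated by another pure strategy of the same player, so the elimination stops.
Surviving strategies — General Rowe: {B, C, D}; General Cole: {C1, C3, C4}.

C1, C3, C4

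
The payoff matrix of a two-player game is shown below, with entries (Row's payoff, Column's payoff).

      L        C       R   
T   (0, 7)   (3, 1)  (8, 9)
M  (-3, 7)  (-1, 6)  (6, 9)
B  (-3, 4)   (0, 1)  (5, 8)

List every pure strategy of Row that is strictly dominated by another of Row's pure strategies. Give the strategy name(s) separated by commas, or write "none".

M, B

T: no other strategy beats it everywhere (M at L (0>-3); B at L (0>-3)).
M: dominated, since T does at least as well everywhere (L: 0>-3, C: 3>-1, R: 8>6).
B: dominated, since T does at least as well everywhere (L: 0>-3, C: 3>0, R: 8>5).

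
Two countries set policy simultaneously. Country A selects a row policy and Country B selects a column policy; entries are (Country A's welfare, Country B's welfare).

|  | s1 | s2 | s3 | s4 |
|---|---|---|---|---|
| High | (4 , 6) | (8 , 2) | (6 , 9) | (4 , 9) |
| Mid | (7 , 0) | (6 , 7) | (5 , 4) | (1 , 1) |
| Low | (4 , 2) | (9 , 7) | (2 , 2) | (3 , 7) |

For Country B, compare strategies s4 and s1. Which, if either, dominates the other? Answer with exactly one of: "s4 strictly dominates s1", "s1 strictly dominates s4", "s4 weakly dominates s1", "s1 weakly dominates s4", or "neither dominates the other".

s4's payoffs vs s1's, by Country A's action — High: 9>6, Mid: 1>0, Low: 7>2.
Every comparison favours s4, so s4 strictly dominates s1.

s4 strictly dominates s1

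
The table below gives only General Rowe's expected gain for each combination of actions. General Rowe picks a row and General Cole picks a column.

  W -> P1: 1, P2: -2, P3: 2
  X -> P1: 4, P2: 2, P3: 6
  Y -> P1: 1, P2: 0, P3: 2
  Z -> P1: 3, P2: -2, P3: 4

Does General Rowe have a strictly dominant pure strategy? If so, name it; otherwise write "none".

X vs W: P1: 4>1, P2: 2>-2, P3: 6>2.
X vs Y: P1: 4>1, P2: 2>0, P3: 6>2.
X vs Z: P1: 4>3, P2: 2>-2, P3: 6>4.
X strictly beats every other strategy against every opponent action, so it is strictly dominant.

X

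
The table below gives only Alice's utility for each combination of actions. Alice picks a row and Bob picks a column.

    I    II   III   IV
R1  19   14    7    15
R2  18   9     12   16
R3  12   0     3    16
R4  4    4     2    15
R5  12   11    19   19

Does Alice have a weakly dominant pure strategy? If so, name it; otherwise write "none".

none

R1 fails to dominate R2 at III (7<12).
R2 fails to dominate R1 at I (18<19).
R3 fails to dominate R1 at I (12<19).
R4 fails to dominate R1 at I (4<19).
R5 fails to dominate R1 at I (12<19).
No single strategy dominates all the others.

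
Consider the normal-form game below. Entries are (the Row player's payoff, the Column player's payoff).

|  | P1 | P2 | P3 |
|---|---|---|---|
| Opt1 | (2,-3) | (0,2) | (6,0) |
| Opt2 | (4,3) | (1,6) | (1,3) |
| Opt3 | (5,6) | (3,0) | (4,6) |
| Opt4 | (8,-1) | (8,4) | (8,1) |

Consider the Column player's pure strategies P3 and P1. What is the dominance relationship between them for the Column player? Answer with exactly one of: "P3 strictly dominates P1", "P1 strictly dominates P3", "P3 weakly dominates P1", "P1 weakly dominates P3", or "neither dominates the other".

P3's payoffs vs P1's, by the Row player's action — Opt1: 0>-3, Opt2: 3=3, Opt3: 6=6, Opt4: 1>-1.
P3 is at least as good everywhere and strictly better somewhere (tied only at Opt2, Opt3), so P3 weakly but not strictly dominates P1.

P3 weakly dominates P1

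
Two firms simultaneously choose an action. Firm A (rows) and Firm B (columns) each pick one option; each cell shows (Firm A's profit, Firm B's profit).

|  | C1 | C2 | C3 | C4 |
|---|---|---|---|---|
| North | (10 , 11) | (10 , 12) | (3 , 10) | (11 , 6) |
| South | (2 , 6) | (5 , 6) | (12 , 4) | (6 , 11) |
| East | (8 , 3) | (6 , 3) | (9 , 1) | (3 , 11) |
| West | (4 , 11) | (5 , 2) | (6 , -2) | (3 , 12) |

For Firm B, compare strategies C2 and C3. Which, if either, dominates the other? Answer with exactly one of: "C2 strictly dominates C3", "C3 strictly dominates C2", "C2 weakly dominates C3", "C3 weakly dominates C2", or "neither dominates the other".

Compare C2 to C3 across each choice by Firm A: North: 12>10, South: 6>4, East: 3>1, West: 2>-2.
Every comparison favours C2, so C2 strictly dominates C3.

C2 strictly dominates C3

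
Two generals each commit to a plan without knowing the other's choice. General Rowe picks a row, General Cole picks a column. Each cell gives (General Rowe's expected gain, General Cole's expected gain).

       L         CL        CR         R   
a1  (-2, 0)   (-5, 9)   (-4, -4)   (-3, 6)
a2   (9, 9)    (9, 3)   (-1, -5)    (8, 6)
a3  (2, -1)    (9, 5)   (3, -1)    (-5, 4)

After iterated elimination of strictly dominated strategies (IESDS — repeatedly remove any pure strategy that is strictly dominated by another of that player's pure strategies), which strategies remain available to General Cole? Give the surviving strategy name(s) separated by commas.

Row a1 is eliminated: a2 beats it against every remaining column (L: 9>-2, CL: 9>-5, CR: -1>-4, R: 8>-3).
General Cole's strategy CR is strictly dominated by CL (a2: 3>-5, a3: 5>-1) and is removed.
Among the remaining strategies, none is strictly dominated by another pure strategy of the same player, so the elimination stops.
Surviving strategies — General Rowe: {a2, a3}; General Cole: {L, CL, R}.

L, CL, R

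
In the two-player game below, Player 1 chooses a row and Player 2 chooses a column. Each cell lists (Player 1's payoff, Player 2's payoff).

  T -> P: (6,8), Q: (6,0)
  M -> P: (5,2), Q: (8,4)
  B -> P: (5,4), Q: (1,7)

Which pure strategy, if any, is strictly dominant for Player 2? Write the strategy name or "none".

none

P fails to dominate Q at M (2<4).
Q fails to dominate P at T (0<8).
No single strategy dominates all the others.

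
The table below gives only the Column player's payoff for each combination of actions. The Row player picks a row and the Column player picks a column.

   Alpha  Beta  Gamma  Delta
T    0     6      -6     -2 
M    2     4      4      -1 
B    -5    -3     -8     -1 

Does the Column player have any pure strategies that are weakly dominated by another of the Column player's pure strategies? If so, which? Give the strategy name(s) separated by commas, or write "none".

Alpha, Gamma

Alpha is weakly dominated by Beta (T: 6>0, M: 4>2, B: -3>-5).
Nothing dominates Beta: Alpha at T (6>0); Gamma at T (6>-6); Delta at T (6>-2).
Beta weakly dominates Gamma — T: 6>-6, M: 4=4, B: -3>-8.
Delta: no other strategy beats it everywhere (Alpha at B (-1>-5); Beta at B (-1>-3); Gamma at T (-2>-6)).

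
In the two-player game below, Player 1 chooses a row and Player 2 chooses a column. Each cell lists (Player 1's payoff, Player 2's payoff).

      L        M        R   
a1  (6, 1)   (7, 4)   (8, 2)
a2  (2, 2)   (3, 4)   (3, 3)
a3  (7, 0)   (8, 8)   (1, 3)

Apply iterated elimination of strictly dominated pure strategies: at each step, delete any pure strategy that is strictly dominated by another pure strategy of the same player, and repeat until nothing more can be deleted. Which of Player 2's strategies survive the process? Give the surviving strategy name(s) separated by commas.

For Player 1, a1 strictly dominates a2 on the remaining columns (L: 6>2, M: 7>3, R: 8>3); eliminate a2.
Column L is eliminated: M beats it against every remaining row (a1: 4>1, a3: 8>0).
For Player 2, M strictly dominates R on the remaining rows (a1: 4>2, a3: 8>3); eliminate R.
Player 1's strategy a1 is strictly dominated by a3 (M: 8>7) and is removed.
Among the remaining strategies, none is strictly dominated by another pure strategy of the same player, so the elimination stops.
Surviving strategies — Player 1: {a3}; Player 2: {M}.

M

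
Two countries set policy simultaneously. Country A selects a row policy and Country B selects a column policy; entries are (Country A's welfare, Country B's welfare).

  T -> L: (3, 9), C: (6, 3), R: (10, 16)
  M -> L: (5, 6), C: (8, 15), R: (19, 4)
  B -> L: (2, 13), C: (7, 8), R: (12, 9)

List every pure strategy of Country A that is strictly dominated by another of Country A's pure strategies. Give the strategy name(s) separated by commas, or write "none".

T, B

T is strictly dominated by M (L: 5>3, C: 8>6, R: 19>10).
Nothing dominates M: T at L (5>3); B at L (5>2).
B is strictly dominated by M (L: 5>2, C: 8>7, R: 19>12).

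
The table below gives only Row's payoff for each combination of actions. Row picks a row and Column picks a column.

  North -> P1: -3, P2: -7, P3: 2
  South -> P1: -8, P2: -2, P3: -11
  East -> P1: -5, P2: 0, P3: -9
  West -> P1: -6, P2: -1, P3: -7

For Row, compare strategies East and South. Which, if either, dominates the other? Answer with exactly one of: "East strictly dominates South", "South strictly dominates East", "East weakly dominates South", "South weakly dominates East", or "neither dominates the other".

East strictly dominates South

East's payoffs vs South's, by Column's action — P1: -5>-8, P2: 0>-2, P3: -9>-11.
East gives a strictly higher payoff against each opponent action, so East strictly dominates South.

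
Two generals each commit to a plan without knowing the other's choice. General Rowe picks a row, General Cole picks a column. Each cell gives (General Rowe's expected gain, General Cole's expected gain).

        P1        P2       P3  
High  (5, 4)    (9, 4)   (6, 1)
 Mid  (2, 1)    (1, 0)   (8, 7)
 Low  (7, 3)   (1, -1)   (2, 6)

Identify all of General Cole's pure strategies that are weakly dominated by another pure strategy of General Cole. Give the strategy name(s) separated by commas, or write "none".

P2

Nothing dominates P1: P2 at Mid (1>0); P3 at High (4>1).
P2: dominated, since P1 does at least as well everywhere (High: 4=4, Mid: 1>0, Low: 3>-1).
P3 is not dominated — it holds its own against P1 at Mid (7>1); P2 at Mid (7>0).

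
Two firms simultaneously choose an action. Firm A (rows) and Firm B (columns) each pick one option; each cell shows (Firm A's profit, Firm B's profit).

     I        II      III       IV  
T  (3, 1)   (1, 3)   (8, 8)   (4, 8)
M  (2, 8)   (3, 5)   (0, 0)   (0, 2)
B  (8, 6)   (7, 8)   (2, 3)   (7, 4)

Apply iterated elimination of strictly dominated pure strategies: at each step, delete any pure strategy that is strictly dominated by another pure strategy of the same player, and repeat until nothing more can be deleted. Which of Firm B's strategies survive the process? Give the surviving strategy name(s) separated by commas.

II, III, IV

Row M is eliminated: B beats it against every remaining column (I: 8>2, II: 7>3, III: 2>0, IV: 7>0).
Firm B's strategy I is strictly dominated by II (T: 3>1, B: 8>6) and is removed.
Among the remaining strategies, none is strictly dominated by another pure strategy of the same player, so the elimination stops.
Surviving strategies — Firm A: {T, B}; Firm B: {II, III, IV}.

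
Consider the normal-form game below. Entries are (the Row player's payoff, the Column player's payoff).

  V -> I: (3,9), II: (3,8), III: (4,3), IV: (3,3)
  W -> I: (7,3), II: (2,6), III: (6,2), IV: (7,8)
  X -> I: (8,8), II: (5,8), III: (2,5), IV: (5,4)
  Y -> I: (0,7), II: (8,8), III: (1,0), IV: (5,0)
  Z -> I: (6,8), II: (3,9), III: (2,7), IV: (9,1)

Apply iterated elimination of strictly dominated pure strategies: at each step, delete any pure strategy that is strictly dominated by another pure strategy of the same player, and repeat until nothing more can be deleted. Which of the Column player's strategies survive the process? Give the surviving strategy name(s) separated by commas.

Column III is eliminated: I beats it against every remaining row (V: 9>3, W: 3>2, X: 8>5, Y: 7>0, Z: 8>7).
Row V is eliminated: X beats it against every remaining column (I: 8>3, II: 5>3, IV: 5>3).
Among the remaining strategies, none is strictly dominated by another pure strategy of the same player, so the elimination stops.
Surviving strategies — the Row player: {W, X, Y, Z}; the Column player: {I, II, IV}.

I, II, IV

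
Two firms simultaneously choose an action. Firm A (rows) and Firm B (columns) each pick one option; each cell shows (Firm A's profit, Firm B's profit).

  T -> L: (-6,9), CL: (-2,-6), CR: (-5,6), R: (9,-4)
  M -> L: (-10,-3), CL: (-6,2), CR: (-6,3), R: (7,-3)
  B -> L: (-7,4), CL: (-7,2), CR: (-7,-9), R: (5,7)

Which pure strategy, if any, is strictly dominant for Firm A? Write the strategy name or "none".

T vs M: L: -6>-10, CL: -2>-6, CR: -5>-6, R: 9>7.
T vs B: L: -6>-7, CL: -2>-7, CR: -5>-7, R: 9>5.
T strictly beats every other strategy against every opponent action, so it is strictly dominant.

T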